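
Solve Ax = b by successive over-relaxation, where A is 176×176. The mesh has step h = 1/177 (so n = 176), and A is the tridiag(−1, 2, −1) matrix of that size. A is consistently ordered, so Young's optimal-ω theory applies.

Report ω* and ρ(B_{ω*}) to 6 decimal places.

ω* = 1.965123, ρ_SOR = 0.965123

B_J for the 176×176 system has eigenvalues cos(kπ/177); ρ_J = cos(π/177) = 0.999842.
root = sin(π/177) = 0.0177482  (since 1−cos² = sin²).
So ω* = 2/1.0177482 = 1.965123 (Young).
and ρ(B_{ω*}) = 1.965123 − 1 = 0.965123.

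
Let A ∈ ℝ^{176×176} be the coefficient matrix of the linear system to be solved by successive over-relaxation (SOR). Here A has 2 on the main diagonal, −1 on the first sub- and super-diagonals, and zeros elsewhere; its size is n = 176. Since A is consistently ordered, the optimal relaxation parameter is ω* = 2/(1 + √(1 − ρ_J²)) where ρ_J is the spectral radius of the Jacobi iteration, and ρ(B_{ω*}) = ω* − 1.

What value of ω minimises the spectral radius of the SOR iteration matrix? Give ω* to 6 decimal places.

ω* = 1.965123

n=176: λ(B_J) = 1 − λ(A)/2 = cos(kπ/177); k=1 gives ρ_J = 0.999842.
√(1−ρ_J²) = |sin(π/177)| = 0.0177482
ω* = 2/(1+0.0177482) = 1.965123
ρ(B_{ω*}) = ω*−1 = 0.965123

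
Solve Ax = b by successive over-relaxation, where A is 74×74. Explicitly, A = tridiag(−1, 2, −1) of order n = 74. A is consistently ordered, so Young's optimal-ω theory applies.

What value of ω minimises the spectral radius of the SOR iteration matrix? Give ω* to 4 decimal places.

ω* = 1.9196

n=74: λ(B_J) = 1 − λ(A)/2 = cos(kπ/75); k=1 gives ρ_J = 0.9991.
√(1 − cos²(π/75)) = sin(π/75) ≈ 0.04188.
ω* = 2 / (1 + 0.04188) = 2 / 1.04188 ≈ 1.9196.
At ω = 1.9196 every |λ(B_ω)| = ω−1, so ρ_SOR = 0.9196.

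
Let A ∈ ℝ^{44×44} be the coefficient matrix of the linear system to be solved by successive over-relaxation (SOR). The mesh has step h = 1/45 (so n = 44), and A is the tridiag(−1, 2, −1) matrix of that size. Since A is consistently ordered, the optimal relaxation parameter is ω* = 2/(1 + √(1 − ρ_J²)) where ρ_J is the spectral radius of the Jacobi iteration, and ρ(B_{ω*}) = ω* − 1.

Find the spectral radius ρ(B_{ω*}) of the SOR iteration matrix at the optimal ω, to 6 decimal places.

n=44: λ(B_J) = 1 − λ(A)/2 = cos(kπ/45); k=1 gives ρ_J = 0.997564.
√(1−ρ_J²) simplifies to sin(π/45) = 0.0697565.
Young: ω* = 2/(1+√(1−ρ_J²)) = 2/(1+0.0697565) = 2/1.0697565 = 1.869584.
Hence ρ(B_{ω*}) = 1.869584 − 1 = 0.869584.

ρ_SOR = 0.869584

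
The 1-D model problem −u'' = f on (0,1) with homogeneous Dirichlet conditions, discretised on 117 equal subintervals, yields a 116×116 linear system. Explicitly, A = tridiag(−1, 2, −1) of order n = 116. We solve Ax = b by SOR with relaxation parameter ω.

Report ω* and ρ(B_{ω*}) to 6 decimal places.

ω* = 1.947708, ρ_SOR = 0.947708

n=116: λ(B_J) = 1 − λ(A)/2 = cos(kπ/117); k=1 gives ρ_J = 0.999640.
1 − cos²(π/117) = sin²(π/117) ⇒ √(1−ρ_J²) = sin(π/117) = 0.0268480.
ω* = 2 / (1 + 0.0268480) = 2 / 1.0268480 ≈ 1.947708.
At ω = 1.947708 every |λ(B_ω)| = ω−1, so ρ_SOR = 0.947708.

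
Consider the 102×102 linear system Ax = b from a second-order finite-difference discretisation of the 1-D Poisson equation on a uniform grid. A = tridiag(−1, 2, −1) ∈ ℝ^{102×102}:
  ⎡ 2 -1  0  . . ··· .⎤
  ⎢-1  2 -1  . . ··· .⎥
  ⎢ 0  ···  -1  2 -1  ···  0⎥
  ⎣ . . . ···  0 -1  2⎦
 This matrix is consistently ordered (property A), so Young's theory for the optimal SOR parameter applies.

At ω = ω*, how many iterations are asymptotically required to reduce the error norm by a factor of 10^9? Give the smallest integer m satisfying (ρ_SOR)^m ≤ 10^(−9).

[ρ_J] n=102: ρ(B_J) = cos(π/(n+1)) = cos(π/103) = 0.9995349.
√(1−ρ_J²) = |sin(π/103)| = 0.0304962
ω* = 2/(1 + 0.0304962) = 2/1.0304962 = 1.9408126.
Hence ρ(B_{ω*}) = 1.9408126 − 1 = 0.9408126.
(0.9408126)^m ≤ 10^{−9}  ⇒  m·ln(0.9408126) ≤ −9·ln10  ⇒  m ≥ 339.663  ⇒  m = 340

m = 340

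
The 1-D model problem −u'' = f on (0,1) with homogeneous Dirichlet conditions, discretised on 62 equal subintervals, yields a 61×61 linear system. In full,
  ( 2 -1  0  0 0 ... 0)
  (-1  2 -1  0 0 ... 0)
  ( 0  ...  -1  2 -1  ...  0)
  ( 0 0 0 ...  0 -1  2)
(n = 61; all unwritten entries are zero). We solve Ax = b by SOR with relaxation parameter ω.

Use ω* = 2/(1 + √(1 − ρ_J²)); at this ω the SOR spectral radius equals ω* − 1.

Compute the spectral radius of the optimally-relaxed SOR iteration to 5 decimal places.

ρ_SOR = 0.90359

spectrum of D⁻¹(L+U) = {cos(kπ/62) : 1≤k≤61}; ρ_J = cos(π/62) = 0.99872.
√(1−ρ_J²) = |sin(π/62)| = 0.050649
ω* = 2/(1+0.050649) = 1.90359
[ρ_SOR] ω* − 1 = 0.90359.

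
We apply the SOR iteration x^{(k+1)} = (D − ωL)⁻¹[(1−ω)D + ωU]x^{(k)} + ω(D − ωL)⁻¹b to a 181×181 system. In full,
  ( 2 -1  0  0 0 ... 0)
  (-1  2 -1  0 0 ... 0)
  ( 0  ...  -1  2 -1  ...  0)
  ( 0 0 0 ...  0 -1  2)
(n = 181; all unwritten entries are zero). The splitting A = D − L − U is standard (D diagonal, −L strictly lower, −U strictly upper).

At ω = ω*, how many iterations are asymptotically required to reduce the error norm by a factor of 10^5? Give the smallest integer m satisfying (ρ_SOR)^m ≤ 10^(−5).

ρ_J = max_k |cos(kπ/182)| = cos(π/182) = 0.9998510
√(1−ρ_J²) simplifies to sin(π/182) = 0.0172606.
So ω* = 2/1.0172606 = 1.9660645 (Young).
At ω = 1.9660645 every |λ(B_ω)| = ω−1, so ρ_SOR = 0.9660645.
For 5 digits: m = 5·ln10 / (−ln 0.9660645) = 11.5129/0.0345247 = 333.469; round up → m = 334.

m = 334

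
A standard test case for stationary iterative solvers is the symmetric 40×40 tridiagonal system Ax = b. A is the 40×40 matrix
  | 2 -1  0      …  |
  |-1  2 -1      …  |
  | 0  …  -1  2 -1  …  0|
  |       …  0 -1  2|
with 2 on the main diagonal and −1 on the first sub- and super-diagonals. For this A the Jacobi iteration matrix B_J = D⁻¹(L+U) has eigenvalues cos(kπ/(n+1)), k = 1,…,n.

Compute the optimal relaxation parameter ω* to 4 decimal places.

ω* = 1.8578

spectrum of D⁻¹(L+U) = {cos(kπ/41) : 1≤k≤40}; ρ_J = cos(π/41) = 0.9971.
√(1−ρ_J²) = |sin(π/41)| = 0.07655
ω* = 2/(1+0.07655) = 1.8578
Hence ρ(B_{ω*}) = 1.8578 − 1 = 0.8578.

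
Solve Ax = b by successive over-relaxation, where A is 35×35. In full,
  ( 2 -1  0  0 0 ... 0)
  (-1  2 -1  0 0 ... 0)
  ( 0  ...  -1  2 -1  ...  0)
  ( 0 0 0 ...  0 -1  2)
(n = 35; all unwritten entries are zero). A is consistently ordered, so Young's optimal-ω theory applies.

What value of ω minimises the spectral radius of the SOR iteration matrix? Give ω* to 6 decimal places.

[ρ_J] n=35: ρ(B_J) = cos(π/(n+1)) = cos(π/36) = 0.996195.
√(1−ρ_J²) = |sin(π/36)| = 0.0871557
ω* = 2 / (1 + 0.0871557) = 2 / 1.0871557 ≈ 1.839663.
At ω = 1.839663 every |λ(B_ω)| = ω−1, so ρ_SOR = 0.839663.

ω* = 1.839663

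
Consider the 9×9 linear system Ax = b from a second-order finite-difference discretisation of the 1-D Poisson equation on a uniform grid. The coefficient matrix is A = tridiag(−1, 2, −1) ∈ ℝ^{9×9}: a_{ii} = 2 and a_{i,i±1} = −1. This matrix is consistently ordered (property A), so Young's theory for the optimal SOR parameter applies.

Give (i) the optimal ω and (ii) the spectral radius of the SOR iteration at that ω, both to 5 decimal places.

ω* = 1.52786, ρ_SOR = 0.52786

n=9: λ(B_J) = 1 − λ(A)/2 = cos(kπ/10); k=1 gives ρ_J = 0.95106.
root = sin(π/10) = 0.309017  (since 1−cos² = sin²).
[ω*] 2 ÷ (1 + 0.309017) = 2 ÷ 1.309017 = 1.52786.
and ρ(B_{ω*}) = 1.52786 − 1 = 0.52786.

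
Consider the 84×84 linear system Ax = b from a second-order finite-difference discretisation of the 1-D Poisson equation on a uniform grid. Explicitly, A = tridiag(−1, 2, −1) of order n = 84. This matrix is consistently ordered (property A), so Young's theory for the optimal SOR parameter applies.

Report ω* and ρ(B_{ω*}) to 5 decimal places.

½·tridiag(1,0,1) at n=84: λ_k = cos(kπ/85); max |λ| at k=1 ⇒ ρ_J = cos(π/85) ≈ 0.99932.
√(1−ρ_J²) = |sin(π/85)| = 0.036951
ω* = 2/(1 + 0.036951) = 2/1.036951 = 1.92873.
At ω = 1.92873 every |λ(B_ω)| = ω−1, so ρ_SOR = 0.92873.

ω* = 1.92873, ρ_SOR = 0.92873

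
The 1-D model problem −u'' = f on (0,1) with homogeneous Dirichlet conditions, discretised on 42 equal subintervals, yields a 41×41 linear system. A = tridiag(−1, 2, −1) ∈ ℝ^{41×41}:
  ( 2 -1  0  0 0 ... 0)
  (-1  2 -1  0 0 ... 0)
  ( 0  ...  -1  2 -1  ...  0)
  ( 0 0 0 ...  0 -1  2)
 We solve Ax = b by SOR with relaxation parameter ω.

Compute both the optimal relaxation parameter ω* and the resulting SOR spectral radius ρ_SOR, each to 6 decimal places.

ω* = 1.860932, ρ_SOR = 0.860932

With n=41, ρ(Jacobi) = cos(π/42) = 0.997204.
root = sin(π/42) = 0.0747301  (since 1−cos² = sin²).
Young: ω* = 2/(1+√(1−ρ_J²)) = 2/(1+0.0747301) = 2/1.0747301 = 1.860932.
ρ_SOR = ω* − 1 ≈ 0.860932.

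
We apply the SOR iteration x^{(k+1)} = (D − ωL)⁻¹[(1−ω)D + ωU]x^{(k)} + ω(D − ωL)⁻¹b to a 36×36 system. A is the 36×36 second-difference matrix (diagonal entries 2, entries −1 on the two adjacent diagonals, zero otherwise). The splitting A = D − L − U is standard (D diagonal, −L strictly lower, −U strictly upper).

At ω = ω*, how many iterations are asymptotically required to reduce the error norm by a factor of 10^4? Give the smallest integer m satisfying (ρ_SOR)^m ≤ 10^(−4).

m = 55

B_J for the 36×36 system has eigenvalues cos(kπ/37); ρ_J = cos(π/37) = 0.9963975.
1 − cos²(π/37) = sin²(π/37) ⇒ √(1−ρ_J²) = sin(π/37) = 0.0848059.
ω* = 2 / (1 + 0.0848059) = 2 / 1.0848059 ≈ 1.8436478.
ρ_SOR = ω* − 1 ≈ 0.8436478.
ρ_SOR^m ≤ 10^(−4) ⇔ m ≥ 4·ln10/(−ln 0.8436478) = 9.21034/0.17002 = 54.172; m = ⌈54.172⌉ = 55.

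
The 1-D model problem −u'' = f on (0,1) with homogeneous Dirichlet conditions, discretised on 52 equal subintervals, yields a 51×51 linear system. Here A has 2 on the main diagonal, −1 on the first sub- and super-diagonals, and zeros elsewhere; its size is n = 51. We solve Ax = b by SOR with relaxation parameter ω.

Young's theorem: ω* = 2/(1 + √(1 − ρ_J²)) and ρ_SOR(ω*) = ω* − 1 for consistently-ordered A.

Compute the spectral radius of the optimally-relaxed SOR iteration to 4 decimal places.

n=51: λ(B_J) = 1 − λ(A)/2 = cos(kπ/52); k=1 gives ρ_J = 0.9982.
root = sin(π/52) = 0.06038  (since 1−cos² = sin²).
ω* = 2/(1+0.06038) = 1.8861
ρ_SOR = ω* − 1 = 1.8861 − 1 = 0.8861.

ρ_SOR = 0.8861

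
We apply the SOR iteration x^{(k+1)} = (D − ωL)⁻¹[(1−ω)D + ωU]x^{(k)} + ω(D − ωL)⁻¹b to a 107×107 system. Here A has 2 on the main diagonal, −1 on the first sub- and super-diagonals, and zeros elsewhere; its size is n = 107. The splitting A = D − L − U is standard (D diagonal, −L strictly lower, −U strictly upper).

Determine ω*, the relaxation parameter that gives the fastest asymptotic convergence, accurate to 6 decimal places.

n=107: λ(B_J) = 1 − λ(A)/2 = cos(kπ/108); k=1 gives ρ_J = 0.999577.
√(1 − cos²(π/108)) = sin(π/108) ≈ 0.0290847.
Then 2/(1+√(1−ρ_J²)) = 2/(1+0.0290847); ω* = 2/1.0290847 = 1.943475.
and ρ(B_{ω*}) = 1.943475 − 1 = 0.943475.

ω* = 1.943475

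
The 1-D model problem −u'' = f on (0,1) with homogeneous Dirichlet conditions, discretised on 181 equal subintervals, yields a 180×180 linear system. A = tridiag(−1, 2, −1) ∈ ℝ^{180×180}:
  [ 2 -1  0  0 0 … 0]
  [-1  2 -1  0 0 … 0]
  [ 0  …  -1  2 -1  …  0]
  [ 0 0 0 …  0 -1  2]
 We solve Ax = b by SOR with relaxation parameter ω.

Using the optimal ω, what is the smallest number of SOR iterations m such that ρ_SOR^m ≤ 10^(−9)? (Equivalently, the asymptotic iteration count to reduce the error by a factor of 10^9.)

m = 597

ρ_J = max_k |cos(kπ/181)| = cos(π/181) = 0.9998494
root = sin(π/181) = 0.0173560  (since 1−cos² = sin²).
ω* = 2/(1 + 0.0173560) = 2/1.0173560 = 1.9658802.
Hence ρ(B_{ω*}) = 1.9658802 − 1 = 0.9658802.
9·ln10 = 20.7233; −ln(0.9658802) = 0.0347155; m = ⌈20.7233/0.0347155⌉ = ⌈596.947⌉ = 597.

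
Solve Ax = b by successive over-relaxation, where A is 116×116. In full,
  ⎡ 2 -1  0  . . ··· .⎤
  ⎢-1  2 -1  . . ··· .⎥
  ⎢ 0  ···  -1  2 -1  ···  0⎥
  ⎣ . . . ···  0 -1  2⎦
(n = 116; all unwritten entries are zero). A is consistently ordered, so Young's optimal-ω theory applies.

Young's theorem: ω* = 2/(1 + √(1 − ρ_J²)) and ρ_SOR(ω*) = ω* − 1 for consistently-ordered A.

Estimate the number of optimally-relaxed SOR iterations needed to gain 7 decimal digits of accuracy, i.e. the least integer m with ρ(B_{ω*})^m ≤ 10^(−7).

With n=116, ρ(Jacobi) = cos(π/117) = 0.9996395.
√(1 − cos²(π/117)) = sin(π/117) ≈ 0.0268480.
Young: ω* = 2/(1+√(1−ρ_J²)) = 2/(1+0.0268480) = 2/1.0268480 = 1.9477079.
ρ(B_{ω*}) = ω*−1 = 0.9477079
Need (0.9477079)^m ≤ 10^(−7): m ≥ 7·ln10/|ln 0.9477079| = 16.1181/0.0537089 = 300.101 ⇒ m = 301.

m = 301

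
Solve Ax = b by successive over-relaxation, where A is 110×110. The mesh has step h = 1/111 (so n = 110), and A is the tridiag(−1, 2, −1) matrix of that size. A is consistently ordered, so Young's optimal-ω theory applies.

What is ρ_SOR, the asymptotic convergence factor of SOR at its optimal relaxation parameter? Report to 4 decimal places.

n=110: λ(B_J) = 1 − λ(A)/2 = cos(kπ/111); k=1 gives ρ_J = 0.9996.
√(1−ρ_J²) simplifies to sin(π/111) = 0.02830.
Young: ω* = 2/(1+√(1−ρ_J²)) = 2/(1+0.02830) = 2/1.02830 = 1.9450.
ρ_SOR = ω* − 1 = 1.9450 − 1 = 0.9450.

ρ_SOR = 0.9450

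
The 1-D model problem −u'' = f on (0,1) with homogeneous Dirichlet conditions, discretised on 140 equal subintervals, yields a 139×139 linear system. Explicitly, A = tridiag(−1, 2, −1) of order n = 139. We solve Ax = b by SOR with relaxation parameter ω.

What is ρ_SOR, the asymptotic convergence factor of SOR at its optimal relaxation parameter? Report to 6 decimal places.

spectrum of D⁻¹(L+U) = {cos(kπ/140) : 1≤k≤139}; ρ_J = cos(π/140) = 0.999748.
√(1−ρ_J²) simplifies to sin(π/140) = 0.0224381.
ω* = 2/(1 + 0.0224381) = 2/1.0224381 = 1.956109.
At ω = 1.956109 every |λ(B_ω)| = ω−1, so ρ_SOR = 0.956109.

ρ_SOR = 0.956109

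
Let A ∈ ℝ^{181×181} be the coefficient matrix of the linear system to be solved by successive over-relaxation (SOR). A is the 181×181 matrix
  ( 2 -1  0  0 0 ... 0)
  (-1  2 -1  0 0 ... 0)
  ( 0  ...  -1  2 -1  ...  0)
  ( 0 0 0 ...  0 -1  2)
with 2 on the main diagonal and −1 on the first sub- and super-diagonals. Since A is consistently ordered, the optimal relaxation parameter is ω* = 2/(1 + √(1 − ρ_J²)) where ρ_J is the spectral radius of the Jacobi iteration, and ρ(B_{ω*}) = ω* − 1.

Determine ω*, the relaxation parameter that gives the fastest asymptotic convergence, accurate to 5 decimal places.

ω* = 1.96606

ρ_J = max_k |cos(kπ/182)| = cos(π/182) = 0.99985
√(1−ρ_J²) = |sin(π/182)| = 0.017261
ω* = 2 / (1 + 0.017261) = 2 / 1.017261 ≈ 1.96606.
ρ(B_{ω*}) = ω*−1 = 0.96606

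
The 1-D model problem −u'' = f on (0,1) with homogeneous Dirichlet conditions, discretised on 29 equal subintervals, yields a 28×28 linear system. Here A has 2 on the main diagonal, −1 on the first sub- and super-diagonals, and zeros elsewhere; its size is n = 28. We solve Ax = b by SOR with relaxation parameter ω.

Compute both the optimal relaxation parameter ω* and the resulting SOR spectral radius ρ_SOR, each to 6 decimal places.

ω* = 1.804860, ρ_SOR = 0.804860

B_J for the 28×28 system has eigenvalues cos(kπ/29); ρ_J = cos(π/29) = 0.994138.
√(1−ρ_J²) = |sin(π/29)| = 0.1081190
ω* = 2 / (1 + 0.1081190) = 2 / 1.1081190 ≈ 1.804860.
ρ_SOR = ω* − 1 ≈ 0.804860.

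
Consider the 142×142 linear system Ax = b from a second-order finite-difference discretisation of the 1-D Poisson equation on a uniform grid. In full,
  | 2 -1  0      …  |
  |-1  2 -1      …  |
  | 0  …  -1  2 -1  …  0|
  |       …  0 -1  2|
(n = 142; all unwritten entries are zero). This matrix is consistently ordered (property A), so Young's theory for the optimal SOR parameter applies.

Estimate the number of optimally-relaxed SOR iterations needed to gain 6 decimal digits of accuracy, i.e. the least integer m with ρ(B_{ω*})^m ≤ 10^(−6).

½·tridiag(1,0,1) at n=142: λ_k = cos(kπ/143); max |λ| at k=1 ⇒ ρ_J = cos(π/143) ≈ 0.9997587.
root = sin(π/143) = 0.0219674  (since 1−cos² = sin²).
ω* = 2/(1 + 0.0219674) = 2/1.0219674 = 1.9570096.
At ω = 1.9570096 every |λ(B_ω)| = ω−1, so ρ_SOR = 0.9570096.
6·ln10 = 13.8155; −ln(0.9570096) = 0.0439419; m = ⌈13.8155/0.0439419⌉ = ⌈314.404⌉ = 315.

m = 315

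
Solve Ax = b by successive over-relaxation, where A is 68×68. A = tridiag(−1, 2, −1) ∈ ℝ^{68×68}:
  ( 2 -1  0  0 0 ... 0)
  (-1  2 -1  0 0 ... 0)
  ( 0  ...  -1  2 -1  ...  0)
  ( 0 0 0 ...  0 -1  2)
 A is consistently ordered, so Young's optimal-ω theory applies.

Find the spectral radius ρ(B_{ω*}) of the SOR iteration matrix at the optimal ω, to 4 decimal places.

ρ_SOR = 0.9129

B_J for the 68×68 system has eigenvalues cos(kπ/69); ρ_J = cos(π/69) = 0.9990.
√(1 − cos²(π/69)) = sin(π/69) ≈ 0.04551.
[ω*] 2 ÷ (1 + 0.04551) = 2 ÷ 1.04551 = 1.9129.
and ρ(B_{ω*}) = 1.9129 − 1 = 0.9129.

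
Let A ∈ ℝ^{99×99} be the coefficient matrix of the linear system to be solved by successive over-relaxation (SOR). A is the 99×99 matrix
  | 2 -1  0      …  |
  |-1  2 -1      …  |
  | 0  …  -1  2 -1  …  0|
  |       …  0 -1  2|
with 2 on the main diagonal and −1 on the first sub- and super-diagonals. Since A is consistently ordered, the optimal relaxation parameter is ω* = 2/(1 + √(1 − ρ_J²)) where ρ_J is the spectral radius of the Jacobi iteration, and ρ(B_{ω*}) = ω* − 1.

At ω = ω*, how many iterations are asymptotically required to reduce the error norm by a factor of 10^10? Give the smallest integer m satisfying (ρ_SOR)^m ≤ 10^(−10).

spectrum of D⁻¹(L+U) = {cos(kπ/100) : 1≤k≤99}; ρ_J = cos(π/100) = 0.9995066.
root = sin(π/100) = 0.0314108  (since 1−cos² = sin²).
[ω*] 2 ÷ (1 + 0.0314108) = 2 ÷ 1.0314108 = 1.9390916.
Hence ρ(B_{ω*}) = 1.9390916 − 1 = 0.9390916.
m ≥ 10·ln10 / (−ln 0.9390916) = 366.408; smallest integer m = 367.

m = 367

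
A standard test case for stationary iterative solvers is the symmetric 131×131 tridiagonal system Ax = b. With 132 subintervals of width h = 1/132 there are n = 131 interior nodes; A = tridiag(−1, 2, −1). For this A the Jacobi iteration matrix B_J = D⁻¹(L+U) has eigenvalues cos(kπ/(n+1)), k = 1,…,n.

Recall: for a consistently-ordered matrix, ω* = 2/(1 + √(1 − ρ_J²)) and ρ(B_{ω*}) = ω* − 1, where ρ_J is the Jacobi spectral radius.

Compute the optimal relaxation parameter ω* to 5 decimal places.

ω* = 1.95351

½·tridiag(1,0,1) at n=131: λ_k = cos(kπ/132); max |λ| at k=1 ⇒ ρ_J = cos(π/132) ≈ 0.99972.
1 − cos²(π/132) = sin²(π/132) ⇒ √(1−ρ_J²) = sin(π/132) = 0.023798.
ω* = 2 / (1 + 0.023798) = 2 / 1.023798 ≈ 1.95351.
ρ_SOR = ω* − 1 = 1.95351 − 1 = 0.95351.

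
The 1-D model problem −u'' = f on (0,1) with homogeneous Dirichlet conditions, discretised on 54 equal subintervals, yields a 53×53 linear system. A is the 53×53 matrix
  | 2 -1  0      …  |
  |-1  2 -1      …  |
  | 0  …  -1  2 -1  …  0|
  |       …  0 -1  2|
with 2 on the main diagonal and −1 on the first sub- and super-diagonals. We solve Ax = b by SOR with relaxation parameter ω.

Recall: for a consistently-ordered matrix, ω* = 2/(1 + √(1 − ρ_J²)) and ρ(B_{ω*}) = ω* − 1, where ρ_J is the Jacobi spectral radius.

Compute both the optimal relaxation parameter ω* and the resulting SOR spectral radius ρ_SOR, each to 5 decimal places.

ω* = 1.89010, ρ_SOR = 0.89010

[ρ_J] n=53: ρ(B_J) = cos(π/(n+1)) = cos(π/54) = 0.99831.
√(1−ρ_J²) simplifies to sin(π/54) = 0.058145.
ω* = 2/(1 + 0.058145) = 2/1.058145 = 1.89010.
Hence ρ(B_{ω*}) = 1.89010 − 1 = 0.89010.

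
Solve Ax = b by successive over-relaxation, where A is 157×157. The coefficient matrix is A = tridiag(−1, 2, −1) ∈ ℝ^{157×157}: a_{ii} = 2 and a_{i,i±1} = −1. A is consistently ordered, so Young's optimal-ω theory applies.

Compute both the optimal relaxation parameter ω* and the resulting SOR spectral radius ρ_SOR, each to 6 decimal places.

[ρ_J] n=157: ρ(B_J) = cos(π/(n+1)) = cos(π/158) = 0.999802.
√(1−ρ_J²) = |sin(π/158)| = 0.0198822
So ω* = 2/1.0198822 = 1.961011 (Young).
At ω = 1.961011 every |λ(B_ω)| = ω−1, so ρ_SOR = 0.961011.

ω* = 1.961011, ρ_SOR = 0.961011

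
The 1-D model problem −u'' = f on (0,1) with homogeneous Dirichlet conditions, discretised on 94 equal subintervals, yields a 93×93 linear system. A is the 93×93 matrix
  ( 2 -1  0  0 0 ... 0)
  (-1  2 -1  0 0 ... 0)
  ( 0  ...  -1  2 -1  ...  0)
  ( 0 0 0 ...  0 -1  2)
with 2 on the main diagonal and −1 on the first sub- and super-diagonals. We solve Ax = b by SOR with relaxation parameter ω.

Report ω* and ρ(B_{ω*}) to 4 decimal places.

ω* = 1.9353, ρ_SOR = 0.9353

ρ_J = max_k |cos(kπ/94)| = cos(π/94) = 0.9994
1 − cos²(π/94) = sin²(π/94) ⇒ √(1−ρ_J²) = sin(π/94) = 0.03341.
Then 2/(1+√(1−ρ_J²)) = 2/(1+0.03341); ω* = 2/1.03341 = 1.9353.
At ω = 1.9353 every |λ(B_ω)| = ω−1, so ρ_SOR = 0.9353.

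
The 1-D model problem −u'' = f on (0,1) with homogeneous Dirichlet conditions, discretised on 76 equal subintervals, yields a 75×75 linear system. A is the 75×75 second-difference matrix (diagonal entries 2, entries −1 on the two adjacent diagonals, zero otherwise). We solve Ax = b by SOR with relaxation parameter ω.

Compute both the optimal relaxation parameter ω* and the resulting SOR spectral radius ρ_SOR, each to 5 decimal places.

ρ_J = max_k |cos(kπ/76)| = cos(π/76) = 0.99915
1 − cos²(π/76) = sin²(π/76) ⇒ √(1−ρ_J²) = sin(π/76) = 0.041325.
ω* = 2 / (1 + 0.041325) = 2 / 1.041325 ≈ 1.92063.
ρ_SOR = ω* − 1 ≈ 0.92063.

ω* = 1.92063, ρ_SOR = 0.92063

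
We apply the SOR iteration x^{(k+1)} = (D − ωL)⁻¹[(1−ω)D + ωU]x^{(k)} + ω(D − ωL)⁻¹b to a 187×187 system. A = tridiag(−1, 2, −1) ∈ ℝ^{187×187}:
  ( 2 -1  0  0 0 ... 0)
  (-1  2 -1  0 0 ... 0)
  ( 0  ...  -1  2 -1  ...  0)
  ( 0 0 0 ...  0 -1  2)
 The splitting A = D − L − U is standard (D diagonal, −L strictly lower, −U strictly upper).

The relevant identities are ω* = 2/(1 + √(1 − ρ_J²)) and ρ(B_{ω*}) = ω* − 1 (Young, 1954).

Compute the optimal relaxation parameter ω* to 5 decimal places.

ω* = 1.96713

With n=187, ρ(Jacobi) = cos(π/188) = 0.99986.
root = sin(π/188) = 0.016710  (since 1−cos² = sin²).
[ω*] 2 ÷ (1 + 0.016710) = 2 ÷ 1.016710 = 1.96713.
Hence ρ(B_{ω*}) = 1.96713 − 1 = 0.96713.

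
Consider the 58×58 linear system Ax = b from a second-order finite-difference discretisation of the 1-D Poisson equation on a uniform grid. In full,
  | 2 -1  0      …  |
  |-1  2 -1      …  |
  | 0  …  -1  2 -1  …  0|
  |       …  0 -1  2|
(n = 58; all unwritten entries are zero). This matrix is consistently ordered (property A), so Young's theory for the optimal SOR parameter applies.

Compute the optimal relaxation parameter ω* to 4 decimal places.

With n=58, ρ(Jacobi) = cos(π/59) = 0.9986.
√(1 − cos²(π/59)) = sin(π/59) ≈ 0.05322.
ω* = 2/(1 + 0.05322) = 2/1.05322 = 1.8989.
ρ_SOR = ω* − 1 ≈ 0.8989.

ω* = 1.8989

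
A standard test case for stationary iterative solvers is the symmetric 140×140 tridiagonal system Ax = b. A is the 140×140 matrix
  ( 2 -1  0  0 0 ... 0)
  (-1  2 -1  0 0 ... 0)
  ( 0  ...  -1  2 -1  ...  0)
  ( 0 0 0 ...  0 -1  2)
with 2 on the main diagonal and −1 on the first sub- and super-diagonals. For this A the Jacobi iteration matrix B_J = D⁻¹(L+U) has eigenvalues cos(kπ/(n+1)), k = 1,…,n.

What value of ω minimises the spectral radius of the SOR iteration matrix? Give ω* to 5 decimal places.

ω* = 1.95641

ρ_J = max_k |cos(kπ/141)| = cos(π/141) = 0.99975
√(1−ρ_J²) simplifies to sin(π/141) = 0.022279.
ω* = 2/(1 + 0.022279) = 2/1.022279 = 1.95641.
ρ(B_{ω*}) = ω*−1 = 0.95641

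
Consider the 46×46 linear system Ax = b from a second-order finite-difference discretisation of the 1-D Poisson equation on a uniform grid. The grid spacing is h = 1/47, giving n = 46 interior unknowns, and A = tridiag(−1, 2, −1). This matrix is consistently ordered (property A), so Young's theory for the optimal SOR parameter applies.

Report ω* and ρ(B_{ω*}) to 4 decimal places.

ω* = 1.8748, ρ_SOR = 0.8748

B_J for the 46×46 system has eigenvalues cos(kπ/47); ρ_J = cos(π/47) = 0.9978.
root = sin(π/47) = 0.06679  (since 1−cos² = sin²).
Then 2/(1+√(1−ρ_J²)) = 2/(1+0.06679); ω* = 2/1.06679 = 1.8748.
ρ_SOR = ω* − 1 ≈ 0.8748.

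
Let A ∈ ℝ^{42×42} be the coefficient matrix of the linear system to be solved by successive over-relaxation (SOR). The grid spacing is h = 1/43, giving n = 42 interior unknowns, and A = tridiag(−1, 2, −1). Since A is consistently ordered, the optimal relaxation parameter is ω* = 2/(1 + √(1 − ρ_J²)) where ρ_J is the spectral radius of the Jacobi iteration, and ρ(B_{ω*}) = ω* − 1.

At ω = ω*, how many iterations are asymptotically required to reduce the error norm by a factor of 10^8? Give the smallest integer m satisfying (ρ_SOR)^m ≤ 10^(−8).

m = 126

½·tridiag(1,0,1) at n=42: λ_k = cos(kπ/43); max |λ| at k=1 ⇒ ρ_J = cos(π/43) ≈ 0.9973323.
√(1−ρ_J²) = |sin(π/43)| = 0.0729953
So ω* = 2/1.0729953 = 1.8639411 (Young).
ρ(B_{ω*}) = ω*−1 = 0.8639411
Need (0.8639411)^m ≤ 10^(−8): m ≥ 8·ln10/|ln 0.8639411| = 18.4207/0.146251 = 125.953 ⇒ m = 126.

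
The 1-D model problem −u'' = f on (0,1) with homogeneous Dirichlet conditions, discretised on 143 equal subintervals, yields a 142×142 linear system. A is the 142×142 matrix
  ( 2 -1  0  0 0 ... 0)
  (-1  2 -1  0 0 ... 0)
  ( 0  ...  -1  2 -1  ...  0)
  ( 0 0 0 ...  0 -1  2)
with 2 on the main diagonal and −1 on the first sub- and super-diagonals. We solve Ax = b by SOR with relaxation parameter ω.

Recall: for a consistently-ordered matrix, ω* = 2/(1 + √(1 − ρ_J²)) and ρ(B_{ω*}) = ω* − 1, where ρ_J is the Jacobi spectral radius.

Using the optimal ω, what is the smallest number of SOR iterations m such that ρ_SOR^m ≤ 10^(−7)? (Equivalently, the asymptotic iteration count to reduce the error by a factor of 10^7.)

ρ_J = max_k |cos(kπ/143)| = cos(π/143) = 0.9997587
root = sin(π/143) = 0.0219674  (since 1−cos² = sin²).
Young: ω* = 2/(1+√(1−ρ_J²)) = 2/(1+0.0219674) = 2/1.0219674 = 1.9570096.
ρ_SOR = ω* − 1 ≈ 0.9570096.
m ≥ 7·ln10 / (−ln 0.9570096) = 366.805; smallest integer m = 367.

m = 367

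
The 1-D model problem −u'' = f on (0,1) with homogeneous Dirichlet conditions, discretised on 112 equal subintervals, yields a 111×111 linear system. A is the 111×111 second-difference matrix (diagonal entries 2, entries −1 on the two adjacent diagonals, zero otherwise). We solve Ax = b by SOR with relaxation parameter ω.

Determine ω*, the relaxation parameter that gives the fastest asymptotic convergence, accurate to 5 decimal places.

ω* = 1.94544

B_J for the 111×111 system has eigenvalues cos(kπ/112); ρ_J = cos(π/112) = 0.99961.
root = sin(π/112) = 0.028046  (since 1−cos² = sin²).
[ω*] 2 ÷ (1 + 0.028046) = 2 ÷ 1.028046 = 1.94544.
ρ_SOR = ω* − 1 ≈ 0.94544.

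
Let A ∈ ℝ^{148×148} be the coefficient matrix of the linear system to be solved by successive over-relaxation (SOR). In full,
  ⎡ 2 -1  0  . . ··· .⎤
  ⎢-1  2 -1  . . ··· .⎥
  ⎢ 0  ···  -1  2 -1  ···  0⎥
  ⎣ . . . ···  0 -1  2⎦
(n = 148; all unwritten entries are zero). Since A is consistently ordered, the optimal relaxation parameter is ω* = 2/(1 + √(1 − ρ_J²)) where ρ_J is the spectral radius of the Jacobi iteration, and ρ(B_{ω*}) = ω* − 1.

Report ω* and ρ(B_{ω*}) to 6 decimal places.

n=148: λ(B_J) = 1 − λ(A)/2 = cos(kπ/149); k=1 gives ρ_J = 0.999778.
√(1−ρ_J²) simplifies to sin(π/149) = 0.0210830.
ω* = 2/(1+0.0210830) = 1.958705
At ω = 1.958705 every |λ(B_ω)| = ω−1, so ρ_SOR = 0.958705.

ω* = 1.958705, ρ_SOR = 0.958705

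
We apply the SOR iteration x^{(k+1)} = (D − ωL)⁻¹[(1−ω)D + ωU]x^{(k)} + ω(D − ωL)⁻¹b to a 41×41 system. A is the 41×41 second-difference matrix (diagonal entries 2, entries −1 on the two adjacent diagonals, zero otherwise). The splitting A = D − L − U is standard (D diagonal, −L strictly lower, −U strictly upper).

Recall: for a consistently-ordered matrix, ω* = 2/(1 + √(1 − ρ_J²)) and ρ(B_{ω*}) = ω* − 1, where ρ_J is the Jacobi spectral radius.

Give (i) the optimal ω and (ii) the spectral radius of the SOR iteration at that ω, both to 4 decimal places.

ω* = 1.8609, ρ_SOR = 0.8609

With n=41, ρ(Jacobi) = cos(π/42) = 0.9972.
root = sin(π/42) = 0.07473  (since 1−cos² = sin²).
ω* = 2 / (1 + 0.07473) = 2 / 1.07473 ≈ 1.8609.
and ρ(B_{ω*}) = 1.8609 − 1 = 0.8609.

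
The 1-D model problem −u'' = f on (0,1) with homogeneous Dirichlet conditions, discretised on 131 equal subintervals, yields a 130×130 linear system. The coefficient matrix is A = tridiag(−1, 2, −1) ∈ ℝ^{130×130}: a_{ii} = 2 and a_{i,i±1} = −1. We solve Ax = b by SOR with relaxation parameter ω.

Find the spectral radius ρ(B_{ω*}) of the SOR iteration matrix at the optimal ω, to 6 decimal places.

ρ_SOR = 0.953164

n=130: λ(B_J) = 1 − λ(A)/2 = cos(kπ/131); k=1 gives ρ_J = 0.999712.
√(1−ρ_J²) = |sin(π/131)| = 0.0239793
[ω*] 2 ÷ (1 + 0.0239793) = 2 ÷ 1.0239793 = 1.953164.
ρ_SOR = ω* − 1 = 1.953164 − 1 = 0.953164.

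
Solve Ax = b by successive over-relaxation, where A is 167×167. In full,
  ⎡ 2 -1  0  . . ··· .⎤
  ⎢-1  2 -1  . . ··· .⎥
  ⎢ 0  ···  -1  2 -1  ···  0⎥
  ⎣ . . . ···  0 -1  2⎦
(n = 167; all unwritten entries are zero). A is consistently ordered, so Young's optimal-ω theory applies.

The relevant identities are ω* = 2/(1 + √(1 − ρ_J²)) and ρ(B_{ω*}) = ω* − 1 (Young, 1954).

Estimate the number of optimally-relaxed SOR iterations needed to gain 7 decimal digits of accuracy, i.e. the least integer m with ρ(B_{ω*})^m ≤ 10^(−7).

n=167: λ(B_J) = 1 − λ(A)/2 = cos(kπ/168); k=1 gives ρ_J = 0.9998252.
√(1−ρ_J²) simplifies to sin(π/168) = 0.0186989.
[ω*] 2 ÷ (1 + 0.0186989) = 2 ÷ 1.0186989 = 1.9632887.
ρ(B_{ω*}) = ω*−1 = 0.9632887
ρ_SOR^m ≤ 10^(−7) ⇔ m ≥ 7·ln10/(−ln 0.9632887) = 16.1181/0.0374021 = 430.941; m = ⌈430.941⌉ = 431.

m = 431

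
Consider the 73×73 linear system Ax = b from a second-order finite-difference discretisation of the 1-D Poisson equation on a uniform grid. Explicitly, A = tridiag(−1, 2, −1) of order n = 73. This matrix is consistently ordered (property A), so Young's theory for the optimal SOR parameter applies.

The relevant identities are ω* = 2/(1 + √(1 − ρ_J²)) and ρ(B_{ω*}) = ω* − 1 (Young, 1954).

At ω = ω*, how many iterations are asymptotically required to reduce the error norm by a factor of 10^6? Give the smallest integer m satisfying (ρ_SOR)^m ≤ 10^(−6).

m = 163

ρ_J = max_k |cos(kπ/74)| = cos(π/74) = 0.9990990
√(1−ρ_J²) = |sin(π/74)| = 0.0424412
Then 2/(1+√(1−ρ_J²)) = 2/(1+0.0424412); ω* = 2/1.0424412 = 1.9185734.
Hence ρ(B_{ω*}) = 1.9185734 − 1 = 0.9185734.
Need (0.9185734)^m ≤ 10^(−6): m ≥ 6·ln10/|ln 0.9185734| = 13.8155/0.0849335 = 162.663 ⇒ m = 163.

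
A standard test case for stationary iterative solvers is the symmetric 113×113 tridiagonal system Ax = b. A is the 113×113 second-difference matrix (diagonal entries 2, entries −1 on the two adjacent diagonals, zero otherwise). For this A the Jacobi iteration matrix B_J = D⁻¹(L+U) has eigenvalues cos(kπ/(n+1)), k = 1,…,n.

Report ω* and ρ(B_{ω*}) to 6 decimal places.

ω* = 1.946369, ρ_SOR = 0.946369

½·tridiag(1,0,1) at n=113: λ_k = cos(kπ/114); max |λ| at k=1 ⇒ ρ_J = cos(π/114) ≈ 0.999620.
√(1−ρ_J²) simplifies to sin(π/114) = 0.0275543.
So ω* = 2/1.0275543 = 1.946369 (Young).
At ω = 1.946369 every |λ(B_ω)| = ω−1, so ρ_SOR = 0.946369.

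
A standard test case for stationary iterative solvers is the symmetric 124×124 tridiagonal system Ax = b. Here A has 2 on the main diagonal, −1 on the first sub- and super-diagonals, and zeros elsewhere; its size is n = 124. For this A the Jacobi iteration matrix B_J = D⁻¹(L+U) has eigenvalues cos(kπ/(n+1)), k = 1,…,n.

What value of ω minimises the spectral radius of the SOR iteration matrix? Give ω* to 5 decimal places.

ω* = 1.95097

ρ_J = max_k |cos(kπ/125)| = cos(π/125) = 0.99968
√(1 − cos²(π/125)) = sin(π/125) ≈ 0.025130.
ω* = 2/(1 + 0.025130) = 2/1.025130 = 1.95097.
ρ(B_{ω*}) = ω*−1 = 0.95097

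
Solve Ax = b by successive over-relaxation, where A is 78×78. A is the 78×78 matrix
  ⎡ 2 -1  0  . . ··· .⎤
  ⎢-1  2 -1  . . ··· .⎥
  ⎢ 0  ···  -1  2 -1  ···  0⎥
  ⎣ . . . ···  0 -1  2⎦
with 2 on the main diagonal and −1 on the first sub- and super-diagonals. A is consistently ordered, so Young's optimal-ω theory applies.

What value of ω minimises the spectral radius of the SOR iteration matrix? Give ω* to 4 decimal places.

ω* = 1.9235

n=78: λ(B_J) = 1 − λ(A)/2 = cos(kπ/79); k=1 gives ρ_J = 0.9992.
√(1−ρ_J²) = |sin(π/79)| = 0.03976
Then 2/(1+√(1−ρ_J²)) = 2/(1+0.03976); ω* = 2/1.03976 = 1.9235.
ρ(B_{ω*}) = ω*−1 = 0.9235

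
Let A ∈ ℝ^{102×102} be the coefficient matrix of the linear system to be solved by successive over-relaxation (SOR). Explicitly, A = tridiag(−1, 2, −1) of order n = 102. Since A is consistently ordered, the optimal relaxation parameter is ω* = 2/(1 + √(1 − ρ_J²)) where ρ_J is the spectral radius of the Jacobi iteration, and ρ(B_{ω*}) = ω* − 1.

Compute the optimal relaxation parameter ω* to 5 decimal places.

ω* = 1.94081

With n=102, ρ(Jacobi) = cos(π/103) = 0.99953.
√(1−ρ_J²) = |sin(π/103)| = 0.030496
Then 2/(1+√(1−ρ_J²)) = 2/(1+0.030496); ω* = 2/1.030496 = 1.94081.
ρ_SOR = ω* − 1 = 1.94081 − 1 = 0.94081.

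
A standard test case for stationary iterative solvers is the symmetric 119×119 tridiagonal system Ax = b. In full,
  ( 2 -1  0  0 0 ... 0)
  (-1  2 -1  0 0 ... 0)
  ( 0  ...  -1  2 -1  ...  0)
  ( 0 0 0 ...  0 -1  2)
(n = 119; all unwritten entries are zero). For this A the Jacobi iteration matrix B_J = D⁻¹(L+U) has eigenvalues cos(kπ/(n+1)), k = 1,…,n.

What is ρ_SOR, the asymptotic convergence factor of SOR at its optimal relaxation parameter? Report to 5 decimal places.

ρ_SOR = 0.94898

B_J for the 119×119 system has eigenvalues cos(kπ/120); ρ_J = cos(π/120) = 0.99966.
√(1−ρ_J²) simplifies to sin(π/120) = 0.026177.
Young: ω* = 2/(1+√(1−ρ_J²)) = 2/(1+0.026177) = 2/1.026177 = 1.94898.
Hence ρ(B_{ω*}) = 1.94898 − 1 = 0.94898.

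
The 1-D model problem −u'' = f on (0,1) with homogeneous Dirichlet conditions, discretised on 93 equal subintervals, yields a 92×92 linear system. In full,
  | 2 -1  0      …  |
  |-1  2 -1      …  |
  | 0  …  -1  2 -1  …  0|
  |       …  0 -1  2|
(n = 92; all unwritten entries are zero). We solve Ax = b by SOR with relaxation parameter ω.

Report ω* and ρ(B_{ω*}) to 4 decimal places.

ω* = 1.9347, ρ_SOR = 0.9347

With n=92, ρ(Jacobi) = cos(π/93) = 0.9994.
√(1 − cos²(π/93)) = sin(π/93) ≈ 0.03377.
So ω* = 2/1.03377 = 1.9347 (Young).
ρ(B_{ω*}) = ω*−1 = 0.9347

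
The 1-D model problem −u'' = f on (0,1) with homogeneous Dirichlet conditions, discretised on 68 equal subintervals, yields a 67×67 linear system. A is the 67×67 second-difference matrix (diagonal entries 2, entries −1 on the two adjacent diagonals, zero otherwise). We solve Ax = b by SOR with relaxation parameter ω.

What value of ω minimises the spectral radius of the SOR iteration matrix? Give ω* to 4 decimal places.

With n=67, ρ(Jacobi) = cos(π/68) = 0.9989.
√(1−ρ_J²) simplifies to sin(π/68) = 0.04618.
ω* = 2/(1 + 0.04618) = 2/1.04618 = 1.9117.
ρ_SOR = ω* − 1 ≈ 0.9117.

ω* = 1.9117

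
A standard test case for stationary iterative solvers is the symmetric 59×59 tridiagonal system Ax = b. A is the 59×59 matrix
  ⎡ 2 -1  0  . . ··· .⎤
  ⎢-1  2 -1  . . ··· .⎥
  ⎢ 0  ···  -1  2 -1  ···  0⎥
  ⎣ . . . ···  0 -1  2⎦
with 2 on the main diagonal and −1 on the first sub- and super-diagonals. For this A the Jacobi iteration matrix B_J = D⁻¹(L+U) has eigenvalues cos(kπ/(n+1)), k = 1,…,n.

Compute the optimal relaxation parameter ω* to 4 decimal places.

B_J for the 59×59 system has eigenvalues cos(kπ/60); ρ_J = cos(π/60) = 0.9986.
√(1 − cos²(π/60)) = sin(π/60) ≈ 0.05234.
Young: ω* = 2/(1+√(1−ρ_J²)) = 2/(1+0.05234) = 2/1.05234 = 1.9005.
Hence ρ(B_{ω*}) = 1.9005 − 1 = 0.9005.

ω* = 1.9005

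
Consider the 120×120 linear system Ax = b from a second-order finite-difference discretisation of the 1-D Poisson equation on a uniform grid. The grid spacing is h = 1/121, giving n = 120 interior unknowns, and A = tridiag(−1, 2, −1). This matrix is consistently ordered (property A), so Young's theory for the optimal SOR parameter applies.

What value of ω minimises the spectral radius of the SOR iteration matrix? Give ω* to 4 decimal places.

[ρ_J] n=120: ρ(B_J) = cos(π/(n+1)) = cos(π/121) = 0.9997.
√(1−ρ_J²) = |sin(π/121)| = 0.02596
ω* = 2 / (1 + 0.02596) = 2 / 1.02596 ≈ 1.9494.
Hence ρ(B_{ω*}) = 1.9494 − 1 = 0.9494.

ω* = 1.9494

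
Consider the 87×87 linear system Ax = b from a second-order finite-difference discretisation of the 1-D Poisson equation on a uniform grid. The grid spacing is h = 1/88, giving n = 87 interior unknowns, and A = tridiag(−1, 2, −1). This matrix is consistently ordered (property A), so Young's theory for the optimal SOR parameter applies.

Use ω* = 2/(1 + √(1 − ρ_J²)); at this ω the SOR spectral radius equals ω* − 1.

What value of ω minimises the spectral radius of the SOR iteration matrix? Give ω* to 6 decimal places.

½·tridiag(1,0,1) at n=87: λ_k = cos(kπ/88); max |λ| at k=1 ⇒ ρ_J = cos(π/88) ≈ 0.999363.
√(1−ρ_J²) = |sin(π/88)| = 0.0356923
[ω*] 2 ÷ (1 + 0.0356923) = 2 ÷ 1.0356923 = 1.931075.
At ω = 1.931075 every |λ(B_ω)| = ω−1, so ρ_SOR = 0.931075.

ω* = 1.931075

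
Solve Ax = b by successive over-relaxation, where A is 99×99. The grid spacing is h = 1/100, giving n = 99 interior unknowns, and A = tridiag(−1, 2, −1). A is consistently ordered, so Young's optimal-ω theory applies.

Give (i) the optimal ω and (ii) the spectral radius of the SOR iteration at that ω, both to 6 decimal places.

spectrum of D⁻¹(L+U) = {cos(kπ/100) : 1≤k≤99}; ρ_J = cos(π/100) = 0.999507.
√(1−ρ_J²) simplifies to sin(π/100) = 0.0314108.
ω* = 2 / (1 + 0.0314108) = 2 / 1.0314108 ≈ 1.939092.
ρ(B_{ω*}) = ω*−1 = 0.939092

ω* = 1.939092, ρ_SOR = 0.939092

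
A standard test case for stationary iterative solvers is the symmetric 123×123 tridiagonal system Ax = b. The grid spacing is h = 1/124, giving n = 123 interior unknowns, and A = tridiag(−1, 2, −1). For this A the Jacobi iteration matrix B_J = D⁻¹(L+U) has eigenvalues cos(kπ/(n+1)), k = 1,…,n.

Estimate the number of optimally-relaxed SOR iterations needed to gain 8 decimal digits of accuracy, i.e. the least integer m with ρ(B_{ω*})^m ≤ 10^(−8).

m = 364

ρ_J = max_k |cos(kπ/124)| = cos(π/124) = 0.9996791
√(1 − cos²(π/124)) = sin(π/124) ≈ 0.0253327.
ω* = 2/(1 + 0.0253327) = 2/1.0253327 = 1.9505864.
Hence ρ(B_{ω*}) = 1.9505864 − 1 = 0.9505864.
(0.9505864)^m ≤ 10^{−8}  ⇒  m·ln(0.9505864) ≤ −8·ln10  ⇒  m ≥ 363.498  ⇒  m = 364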